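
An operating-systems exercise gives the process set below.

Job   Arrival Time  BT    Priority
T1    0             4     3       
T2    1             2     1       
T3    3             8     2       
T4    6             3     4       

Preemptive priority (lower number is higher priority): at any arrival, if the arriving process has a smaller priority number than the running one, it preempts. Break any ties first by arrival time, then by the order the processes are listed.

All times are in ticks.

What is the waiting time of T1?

10

Schedule: | T1 0-1 | T2 1-3 | T3 3-11 | T1 11-14 | T4 14-17 |
Completion: T1=14  T2=3  T3=11  T4=17
Turnaround (C−A): T1=14  T2=2  T3=8  T4=11
Waiting(T1) = turnaround − burst = 14 − 4 = 10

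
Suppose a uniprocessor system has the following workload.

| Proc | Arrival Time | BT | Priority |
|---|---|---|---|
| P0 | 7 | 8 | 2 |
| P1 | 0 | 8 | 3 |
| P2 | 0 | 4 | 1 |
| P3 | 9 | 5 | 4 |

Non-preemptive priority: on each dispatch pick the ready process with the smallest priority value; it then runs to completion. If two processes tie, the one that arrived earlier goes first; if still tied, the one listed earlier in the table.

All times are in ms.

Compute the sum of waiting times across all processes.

Gantt: | P2 0-4 | P1 4-12 | P0 12-20 | P3 20-25 |
Completion: P0=20  P1=12  P2=4  P3=25
Waiting = turnaround − burst: P0=5, P1=4, P2=0, P3=11
Total waiting = 5 + 4 + 0 + 11 = 20

20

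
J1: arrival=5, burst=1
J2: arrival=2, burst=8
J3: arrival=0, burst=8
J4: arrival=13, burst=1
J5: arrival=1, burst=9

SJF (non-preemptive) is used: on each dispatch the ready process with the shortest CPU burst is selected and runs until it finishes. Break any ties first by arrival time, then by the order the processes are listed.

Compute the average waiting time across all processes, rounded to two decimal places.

6.20

Gantt: | J3 0-8 | J1 8-9 | J2 9-17 | J4 17-18 | J5 18-27 |
Completion: J1=9  J2=17  J3=8  J4=18  J5=27
Turnaround (C−A): J1=4  J2=15  J3=8  J4=5  J5=26
Waiting times: J1=3, J2=7, J3=0, J4=4, J5=17
Average waiting = (3+7+0+4+17) / 5 = 31/5 = 6.20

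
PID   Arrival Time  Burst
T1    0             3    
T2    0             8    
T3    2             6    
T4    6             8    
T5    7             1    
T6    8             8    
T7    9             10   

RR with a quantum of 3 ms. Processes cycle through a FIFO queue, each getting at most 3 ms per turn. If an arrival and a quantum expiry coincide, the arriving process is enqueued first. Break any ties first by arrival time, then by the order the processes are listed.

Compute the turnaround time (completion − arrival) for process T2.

Schedule: | T1 0-3 | T2 3-6 | T3 6-9 | T4 9-12 | T2 12-15 | T5 15-16 | T6 16-19 | T7 19-22 | T3 22-25 | T4 25-28 | T2 28-30 | T6 30-33 | T7 33-36 | T4 36-38 | T6 38-40 | T7 40-44 |
Completion: T1=3  T2=30  T3=25  T4=38  T5=16  T6=40  T7=44
Turnaround (C−A): T1=3  T2=30  T3=23  T4=32  T5=9  T6=32  T7=35
Turnaround(T2) = completion − arrival = 30 − 0 = 30

30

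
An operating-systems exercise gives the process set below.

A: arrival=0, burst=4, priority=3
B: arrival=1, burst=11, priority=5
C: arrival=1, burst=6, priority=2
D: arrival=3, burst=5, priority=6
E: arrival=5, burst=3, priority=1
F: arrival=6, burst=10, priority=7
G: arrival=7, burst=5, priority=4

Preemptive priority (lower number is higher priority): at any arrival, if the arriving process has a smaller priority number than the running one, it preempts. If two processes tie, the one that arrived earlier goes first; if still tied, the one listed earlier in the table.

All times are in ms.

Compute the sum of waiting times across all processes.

Schedule: | A 0-1 | C 1-5 | E 5-8 | C 8-10 | A 10-13 | G 13-18 | B 18-29 | D 29-34 | F 34-44 |
Completion: A=13  B=29  C=10  D=34  E=8  F=44  G=18
Turnaround (C−A): A=13  B=28  C=9  D=31  E=3  F=38  G=11
Waiting = turnaround − burst: A=9, B=17, C=3, D=26, E=0, F=28, G=6
Total waiting = 9 + 17 + 3 + 26 + 0 + 28 + 6 = 89

89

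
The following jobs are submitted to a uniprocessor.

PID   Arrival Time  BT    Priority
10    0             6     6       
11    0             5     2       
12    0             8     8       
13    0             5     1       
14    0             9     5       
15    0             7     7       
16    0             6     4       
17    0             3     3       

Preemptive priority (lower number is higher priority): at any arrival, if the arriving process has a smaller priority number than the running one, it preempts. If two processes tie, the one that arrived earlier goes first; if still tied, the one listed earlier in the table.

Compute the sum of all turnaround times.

199

Schedule: | 13 0-5 | 11 5-10 | 17 10-13 | 16 13-19 | 14 19-28 | 10 28-34 | 15 34-41 | 12 41-49 |
Completion: 10=34  11=10  12=49  13=5  14=28  15=41  16=19  17=13
Turnaround (C−A): 10=34  11=10  12=49  13=5  14=28  15=41  16=19  17=13
Turnaround = completion − arrival: 10=34, 11=10, 12=49, 13=5, 14=28, 15=41, 16=19, 17=13
Total turnaround = 34 + 10 + 49 + 5 + 28 + 41 + 19 + 13 = 199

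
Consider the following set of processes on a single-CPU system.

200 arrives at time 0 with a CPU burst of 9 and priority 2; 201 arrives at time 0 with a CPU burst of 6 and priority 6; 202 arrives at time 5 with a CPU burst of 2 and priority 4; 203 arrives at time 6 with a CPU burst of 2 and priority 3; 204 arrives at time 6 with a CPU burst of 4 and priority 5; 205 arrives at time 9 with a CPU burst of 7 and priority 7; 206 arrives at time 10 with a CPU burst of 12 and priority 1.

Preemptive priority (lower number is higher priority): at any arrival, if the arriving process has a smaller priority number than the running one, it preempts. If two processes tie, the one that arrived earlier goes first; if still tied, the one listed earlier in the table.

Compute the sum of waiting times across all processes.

Schedule: | 200 0-9 | 203 9-10 | 206 10-22 | 203 22-23 | 202 23-25 | 204 25-29 | 201 29-35 | 205 35-42 |
Completion: 200=9  201=35  202=25  203=23  204=29  205=42  206=22
Turnaround (C−A): 200=9  201=35  202=20  203=17  204=23  205=33  206=12
Waiting = turnaround − burst: 200=0, 201=29, 202=18, 203=15, 204=19, 205=26, 206=0
Total waiting = 0 + 29 + 18 + 15 + 19 + 26 + 0 = 107

107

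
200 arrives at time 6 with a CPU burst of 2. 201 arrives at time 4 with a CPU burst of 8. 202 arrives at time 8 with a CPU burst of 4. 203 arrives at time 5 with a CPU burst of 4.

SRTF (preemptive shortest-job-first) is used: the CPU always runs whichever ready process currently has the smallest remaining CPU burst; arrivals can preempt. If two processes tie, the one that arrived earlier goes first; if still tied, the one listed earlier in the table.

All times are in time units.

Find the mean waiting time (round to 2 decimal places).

3.75

Timeline: | idle 0-4 | 201 4-5 | 203 5-6 | 200 6-8 | 203 8-11 | 202 11-15 | 201 15-22 |
Completion: 200=8  201=22  202=15  203=11
Turnaround (C−A): 200=2  201=18  202=7  203=6
Waiting times: 200=0, 201=10, 202=3, 203=2
Average waiting = (0+10+3+2) / 4 = 15/4 = 3.75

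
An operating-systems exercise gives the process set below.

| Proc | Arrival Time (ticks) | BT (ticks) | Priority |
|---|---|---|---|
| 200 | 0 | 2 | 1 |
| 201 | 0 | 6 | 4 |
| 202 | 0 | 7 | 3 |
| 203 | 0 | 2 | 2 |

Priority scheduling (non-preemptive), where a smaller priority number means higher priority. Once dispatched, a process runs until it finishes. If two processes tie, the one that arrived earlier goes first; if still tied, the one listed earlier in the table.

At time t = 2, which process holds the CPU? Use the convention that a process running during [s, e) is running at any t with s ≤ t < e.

203

Timeline: | 200 0-2 | 203 2-4 | 202 4-11 | 201 11-17 |
Completion: 200=2  201=17  202=11  203=4
Turnaround (C−A): 200=2  201=17  202=11  203=4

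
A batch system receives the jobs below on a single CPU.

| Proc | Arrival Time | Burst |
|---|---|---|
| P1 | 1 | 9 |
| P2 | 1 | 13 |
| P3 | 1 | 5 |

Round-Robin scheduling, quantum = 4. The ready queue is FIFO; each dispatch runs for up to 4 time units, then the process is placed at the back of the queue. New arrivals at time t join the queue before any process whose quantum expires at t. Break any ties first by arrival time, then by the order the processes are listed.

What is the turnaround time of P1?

Schedule: | idle 0-1 | P1 1-5 | P2 5-9 | P3 9-13 | P1 13-17 | P2 17-21 | P3 21-22 | P1 22-23 | P2 23-28 |
Completion: P1=23  P2=28  P3=22
Turnaround(P1) = completion − arrival = 23 − 1 = 22

22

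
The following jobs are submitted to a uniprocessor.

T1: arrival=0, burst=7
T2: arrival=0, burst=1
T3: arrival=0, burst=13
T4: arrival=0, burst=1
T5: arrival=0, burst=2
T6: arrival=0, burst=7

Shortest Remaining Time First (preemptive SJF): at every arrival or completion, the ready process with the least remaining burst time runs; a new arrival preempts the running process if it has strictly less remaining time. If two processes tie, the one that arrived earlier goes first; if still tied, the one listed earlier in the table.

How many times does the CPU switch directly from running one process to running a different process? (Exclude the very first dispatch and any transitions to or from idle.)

Gantt: | T2 0-1 | T4 1-2 | T5 2-4 | T1 4-11 | T6 11-18 | T3 18-31 |
Completion: T1=11  T2=1  T3=31  T4=2  T5=4  T6=18
Turnaround (C−A): T1=11  T2=1  T3=31  T4=2  T5=4  T6=18

5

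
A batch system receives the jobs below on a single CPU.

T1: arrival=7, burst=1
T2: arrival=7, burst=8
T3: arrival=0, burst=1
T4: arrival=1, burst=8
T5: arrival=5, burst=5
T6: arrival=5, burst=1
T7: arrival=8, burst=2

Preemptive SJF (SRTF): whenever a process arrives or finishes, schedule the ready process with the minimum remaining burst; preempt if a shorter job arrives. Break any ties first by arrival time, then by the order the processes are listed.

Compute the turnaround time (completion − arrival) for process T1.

1

Schedule: | T3 0-1 | T4 1-5 | T6 5-6 | T4 6-7 | T1 7-8 | T7 8-10 | T4 10-13 | T5 13-18 | T2 18-26 |
Completion: T1=8  T2=26  T3=1  T4=13  T5=18  T6=6  T7=10
Turnaround (C−A): T1=1  T2=19  T3=1  T4=12  T5=13  T6=1  T7=2
Turnaround(T1) = completion − arrival = 8 − 7 = 1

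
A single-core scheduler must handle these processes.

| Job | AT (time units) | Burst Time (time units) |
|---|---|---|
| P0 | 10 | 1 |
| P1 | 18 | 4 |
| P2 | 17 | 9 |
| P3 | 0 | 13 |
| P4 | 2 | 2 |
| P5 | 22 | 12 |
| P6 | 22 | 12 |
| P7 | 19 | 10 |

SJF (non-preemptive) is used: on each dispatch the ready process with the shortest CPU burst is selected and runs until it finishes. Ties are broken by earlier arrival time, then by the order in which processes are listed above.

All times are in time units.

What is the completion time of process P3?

13

Gantt: | P3 0-13 | P0 13-14 | P4 14-16 | idle 16-17 | P2 17-26 | P1 26-30 | P7 30-40 | P5 40-52 | P6 52-64 |
Completion: P0=14  P1=30  P2=26  P3=13  P4=16  P5=52  P6=64  P7=40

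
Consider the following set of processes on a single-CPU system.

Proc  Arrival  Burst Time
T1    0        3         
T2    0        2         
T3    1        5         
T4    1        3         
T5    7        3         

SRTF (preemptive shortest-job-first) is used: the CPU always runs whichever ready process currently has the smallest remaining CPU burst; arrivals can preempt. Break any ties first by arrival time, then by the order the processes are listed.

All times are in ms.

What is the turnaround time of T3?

Gantt: | T2 0-2 | T1 2-5 | T4 5-8 | T5 8-11 | T3 11-16 |
Completion: T1=5  T2=2  T3=16  T4=8  T5=11
Turnaround(T3) = completion − arrival = 16 − 1 = 15

15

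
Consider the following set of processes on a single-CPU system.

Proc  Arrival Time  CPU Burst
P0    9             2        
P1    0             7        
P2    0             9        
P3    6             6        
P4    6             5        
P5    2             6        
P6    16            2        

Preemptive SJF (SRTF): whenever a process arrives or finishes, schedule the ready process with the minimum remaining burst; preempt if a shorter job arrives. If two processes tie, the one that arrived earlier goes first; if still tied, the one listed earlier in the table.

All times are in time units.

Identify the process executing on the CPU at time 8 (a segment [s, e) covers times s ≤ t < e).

Gantt: | P1 0-7 | P4 7-9 | P0 9-11 | P4 11-14 | P5 14-16 | P6 16-18 | P5 18-22 | P3 22-28 | P2 28-37 |
Completion: P0=11  P1=7  P2=37  P3=28  P4=14  P5=22  P6=18
Turnaround (C−A): P0=2  P1=7  P2=37  P3=22  P4=8  P5=20  P6=2

P4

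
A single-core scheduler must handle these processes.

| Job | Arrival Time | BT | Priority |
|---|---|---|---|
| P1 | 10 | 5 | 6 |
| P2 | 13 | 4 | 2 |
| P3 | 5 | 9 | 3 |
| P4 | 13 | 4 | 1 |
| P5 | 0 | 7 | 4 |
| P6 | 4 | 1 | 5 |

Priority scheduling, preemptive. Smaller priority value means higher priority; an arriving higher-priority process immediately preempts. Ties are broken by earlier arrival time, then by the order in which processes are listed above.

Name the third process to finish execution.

Schedule: | P5 0-5 | P3 5-13 | P4 13-17 | P2 17-21 | P3 21-22 | P5 22-24 | P6 24-25 | P1 25-30 |
Completion: P1=30  P2=21  P3=22  P4=17  P5=24  P6=25
Turnaround (C−A): P1=20  P2=8  P3=17  P4=4  P5=24  P6=21
Finish order: P4 → P2 → P3 → P5 → P6 → P1

P3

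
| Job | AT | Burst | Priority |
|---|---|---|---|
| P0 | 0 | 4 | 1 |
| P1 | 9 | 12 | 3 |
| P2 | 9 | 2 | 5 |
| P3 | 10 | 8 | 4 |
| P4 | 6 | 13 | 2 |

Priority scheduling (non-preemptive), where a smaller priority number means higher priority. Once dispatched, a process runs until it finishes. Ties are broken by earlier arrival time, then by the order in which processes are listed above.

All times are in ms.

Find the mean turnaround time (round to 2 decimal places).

20.00

Timeline: | P0 0-4 | idle 4-6 | P4 6-19 | P1 19-31 | P3 31-39 | P2 39-41 |
Completion: P0=4  P1=31  P2=41  P3=39  P4=19
Turnaround (C−A): P0=4  P1=22  P2=32  P3=29  P4=13
Turnaround times: P0=4, P1=22, P2=32, P3=29, P4=13
Average turnaround = (4+22+32+29+13) / 5 = 100/5 = 20.00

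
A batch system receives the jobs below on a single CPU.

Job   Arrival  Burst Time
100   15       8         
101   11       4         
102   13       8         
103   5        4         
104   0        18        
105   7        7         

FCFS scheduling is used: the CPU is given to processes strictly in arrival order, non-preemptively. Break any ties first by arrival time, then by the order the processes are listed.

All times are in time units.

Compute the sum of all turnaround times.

Schedule: | 104 0-18 | 103 18-22 | 105 22-29 | 101 29-33 | 102 33-41 | 100 41-49 |
Completion: 100=49  101=33  102=41  103=22  104=18  105=29
Turnaround (C−A): 100=34  101=22  102=28  103=17  104=18  105=22
Turnaround = completion − arrival: 100=34, 101=22, 102=28, 103=17, 104=18, 105=22
Total turnaround = 34 + 22 + 28 + 17 + 18 + 22 = 141

141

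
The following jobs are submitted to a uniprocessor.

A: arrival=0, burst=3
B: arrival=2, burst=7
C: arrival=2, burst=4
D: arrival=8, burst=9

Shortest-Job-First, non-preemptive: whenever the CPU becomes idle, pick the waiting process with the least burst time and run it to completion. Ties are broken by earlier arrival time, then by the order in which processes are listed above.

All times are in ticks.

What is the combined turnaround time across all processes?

Schedule: | A 0-3 | C 3-7 | B 7-14 | D 14-23 |
Completion: A=3  B=14  C=7  D=23
Turnaround (C−A): A=3  B=12  C=5  D=15
Turnaround = completion − arrival: A=3, B=12, C=5, D=15
Total turnaround = 3 + 12 + 5 + 15 = 35

35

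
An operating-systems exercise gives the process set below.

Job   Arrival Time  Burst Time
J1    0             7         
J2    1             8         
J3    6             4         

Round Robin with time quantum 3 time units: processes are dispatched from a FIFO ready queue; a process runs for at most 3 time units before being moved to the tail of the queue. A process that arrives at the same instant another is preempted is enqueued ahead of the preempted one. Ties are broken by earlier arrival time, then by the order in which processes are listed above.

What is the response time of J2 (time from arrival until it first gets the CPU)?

Gantt: | J1 0-3 | J2 3-6 | J1 6-9 | J3 9-12 | J2 12-15 | J1 15-16 | J3 16-17 | J2 17-19 |
Completion: J1=16  J2=19  J3=17
Response(J2) = first start − arrival = 3 − 1 = 2

2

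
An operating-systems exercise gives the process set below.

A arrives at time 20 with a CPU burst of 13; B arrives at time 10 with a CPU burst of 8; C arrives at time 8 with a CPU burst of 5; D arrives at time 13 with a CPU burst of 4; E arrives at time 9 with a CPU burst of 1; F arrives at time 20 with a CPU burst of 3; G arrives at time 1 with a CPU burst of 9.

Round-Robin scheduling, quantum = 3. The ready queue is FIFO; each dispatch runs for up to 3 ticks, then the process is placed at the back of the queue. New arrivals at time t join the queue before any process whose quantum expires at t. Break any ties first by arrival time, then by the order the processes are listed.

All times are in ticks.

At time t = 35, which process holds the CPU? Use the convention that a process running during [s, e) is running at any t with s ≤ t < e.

A

Schedule: | idle 0-1 | G 1-10 | C 10-13 | E 13-14 | B 14-17 | D 17-20 | C 20-22 | B 22-25 | A 25-28 | F 28-31 | D 31-32 | B 32-34 | A 34-44 |
Completion: A=44  B=34  C=22  D=32  E=14  F=31  G=10
Turnaround (C−A): A=24  B=24  C=14  D=19  E=5  F=11  G=9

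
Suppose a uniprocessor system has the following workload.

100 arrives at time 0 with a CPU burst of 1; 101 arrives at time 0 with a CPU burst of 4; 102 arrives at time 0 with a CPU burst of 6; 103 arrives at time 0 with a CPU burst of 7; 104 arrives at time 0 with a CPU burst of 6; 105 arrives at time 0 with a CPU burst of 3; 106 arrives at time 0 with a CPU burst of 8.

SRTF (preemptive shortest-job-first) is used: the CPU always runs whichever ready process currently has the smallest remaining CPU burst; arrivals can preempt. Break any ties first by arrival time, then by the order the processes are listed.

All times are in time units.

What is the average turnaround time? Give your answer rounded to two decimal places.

15.57

Timeline: | 100 0-1 | 105 1-4 | 101 4-8 | 102 8-14 | 104 14-20 | 103 20-27 | 106 27-35 |
Completion: 100=1  101=8  102=14  103=27  104=20  105=4  106=35
Turnaround times: 100=1, 101=8, 102=14, 103=27, 104=20, 105=4, 106=35
Average turnaround = (1+8+14+27+20+4+35) / 7 = 109/7 = 15.57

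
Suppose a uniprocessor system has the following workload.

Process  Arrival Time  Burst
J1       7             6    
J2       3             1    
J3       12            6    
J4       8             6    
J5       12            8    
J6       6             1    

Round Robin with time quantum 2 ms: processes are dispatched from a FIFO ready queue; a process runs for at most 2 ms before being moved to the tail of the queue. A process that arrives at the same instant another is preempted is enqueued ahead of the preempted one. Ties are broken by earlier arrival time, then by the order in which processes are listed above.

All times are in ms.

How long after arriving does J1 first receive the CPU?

0

Gantt: | idle 0-3 | J2 3-4 | idle 4-6 | J6 6-7 | J1 7-9 | J4 9-11 | J1 11-13 | J4 13-15 | J3 15-17 | J5 17-19 | J1 19-21 | J4 21-23 | J3 23-25 | J5 25-27 | J3 27-29 | J5 29-33 |
Completion: J1=21  J2=4  J3=29  J4=23  J5=33  J6=7
Response(J1) = first start − arrival = 7 − 7 = 0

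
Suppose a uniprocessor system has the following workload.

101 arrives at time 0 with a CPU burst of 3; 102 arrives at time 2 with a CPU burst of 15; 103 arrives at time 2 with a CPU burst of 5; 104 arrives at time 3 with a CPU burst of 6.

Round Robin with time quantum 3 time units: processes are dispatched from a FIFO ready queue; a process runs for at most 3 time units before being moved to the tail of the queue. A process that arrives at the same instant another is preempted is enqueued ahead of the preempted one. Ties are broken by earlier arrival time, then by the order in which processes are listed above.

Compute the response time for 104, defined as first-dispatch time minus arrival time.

Schedule: | 101 0-3 | 102 3-6 | 103 6-9 | 104 9-12 | 102 12-15 | 103 15-17 | 104 17-20 | 102 20-29 |
Completion: 101=3  102=29  103=17  104=20
Response(104) = first start − arrival = 9 − 3 = 6

6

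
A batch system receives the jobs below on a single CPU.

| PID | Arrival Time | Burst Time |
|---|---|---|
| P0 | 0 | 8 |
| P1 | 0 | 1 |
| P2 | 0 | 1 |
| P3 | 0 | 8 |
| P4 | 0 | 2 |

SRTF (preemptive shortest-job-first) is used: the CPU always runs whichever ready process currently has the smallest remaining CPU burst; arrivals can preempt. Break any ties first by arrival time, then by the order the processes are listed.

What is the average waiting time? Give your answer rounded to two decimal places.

3.80

Timeline: | P1 0-1 | P2 1-2 | P4 2-4 | P0 4-12 | P3 12-20 |
Completion: P0=12  P1=1  P2=2  P3=20  P4=4
Turnaround (C−A): P0=12  P1=1  P2=2  P3=20  P4=4
Waiting times: P0=4, P1=0, P2=1, P3=12, P4=2
Average waiting = (4+0+1+12+2) / 5 = 19/5 = 3.80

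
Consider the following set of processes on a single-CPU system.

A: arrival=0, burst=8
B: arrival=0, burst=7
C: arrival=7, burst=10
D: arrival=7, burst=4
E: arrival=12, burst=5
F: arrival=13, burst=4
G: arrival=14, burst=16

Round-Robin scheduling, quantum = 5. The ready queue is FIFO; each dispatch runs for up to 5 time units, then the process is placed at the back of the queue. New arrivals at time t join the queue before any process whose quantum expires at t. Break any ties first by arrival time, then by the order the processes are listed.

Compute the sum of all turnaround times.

Schedule: | A 0-5 | B 5-10 | A 10-13 | C 13-18 | D 18-22 | B 22-24 | E 24-29 | F 29-33 | G 33-38 | C 38-43 | G 43-54 |
Completion: A=13  B=24  C=43  D=22  E=29  F=33  G=54
Turnaround (C−A): A=13  B=24  C=36  D=15  E=17  F=20  G=40
Turnaround = completion − arrival: A=13, B=24, C=36, D=15, E=17, F=20, G=40
Total turnaround = 13 + 24 + 36 + 15 + 17 + 20 + 40 = 165

165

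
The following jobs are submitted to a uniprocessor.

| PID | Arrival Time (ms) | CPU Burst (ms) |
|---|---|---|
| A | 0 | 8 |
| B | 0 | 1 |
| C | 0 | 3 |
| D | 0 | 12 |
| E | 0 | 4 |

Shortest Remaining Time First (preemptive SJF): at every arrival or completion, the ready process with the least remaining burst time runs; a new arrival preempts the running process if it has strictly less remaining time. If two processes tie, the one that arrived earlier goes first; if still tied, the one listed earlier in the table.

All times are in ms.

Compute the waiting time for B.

0

Schedule: | B 0-1 | C 1-4 | E 4-8 | A 8-16 | D 16-28 |
Completion: A=16  B=1  C=4  D=28  E=8
Turnaround (C−A): A=16  B=1  C=4  D=28  E=8
Waiting(B) = turnaround − burst = 1 − 1 = 0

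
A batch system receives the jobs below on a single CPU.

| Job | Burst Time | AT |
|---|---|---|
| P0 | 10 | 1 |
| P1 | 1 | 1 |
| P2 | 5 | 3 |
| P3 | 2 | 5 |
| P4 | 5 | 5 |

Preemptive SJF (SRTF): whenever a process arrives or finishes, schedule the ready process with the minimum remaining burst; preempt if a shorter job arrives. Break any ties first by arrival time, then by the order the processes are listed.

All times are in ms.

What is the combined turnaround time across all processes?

43

Timeline: | idle 0-1 | P1 1-2 | P0 2-3 | P2 3-5 | P3 5-7 | P2 7-10 | P4 10-15 | P0 15-24 |
Completion: P0=24  P1=2  P2=10  P3=7  P4=15
Turnaround (C−A): P0=23  P1=1  P2=7  P3=2  P4=10
Turnaround = completion − arrival: P0=23, P1=1, P2=7, P3=2, P4=10
Total turnaround = 23 + 1 + 7 + 2 + 10 = 43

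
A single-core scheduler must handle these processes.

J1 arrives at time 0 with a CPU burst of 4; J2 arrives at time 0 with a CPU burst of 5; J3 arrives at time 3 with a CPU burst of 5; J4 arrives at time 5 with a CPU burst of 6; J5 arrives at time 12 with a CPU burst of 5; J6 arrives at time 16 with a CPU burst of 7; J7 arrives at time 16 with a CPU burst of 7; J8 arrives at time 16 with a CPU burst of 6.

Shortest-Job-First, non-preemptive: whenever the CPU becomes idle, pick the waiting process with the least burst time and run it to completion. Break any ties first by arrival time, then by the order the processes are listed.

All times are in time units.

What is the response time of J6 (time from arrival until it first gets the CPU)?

Timeline: | J1 0-4 | J2 4-9 | J3 9-14 | J5 14-19 | J4 19-25 | J8 25-31 | J6 31-38 | J7 38-45 |
Completion: J1=4  J2=9  J3=14  J4=25  J5=19  J6=38  J7=45  J8=31
Turnaround (C−A): J1=4  J2=9  J3=11  J4=20  J5=7  J6=22  J7=29  J8=15
Response(J6) = first start − arrival = 31 − 16 = 15

15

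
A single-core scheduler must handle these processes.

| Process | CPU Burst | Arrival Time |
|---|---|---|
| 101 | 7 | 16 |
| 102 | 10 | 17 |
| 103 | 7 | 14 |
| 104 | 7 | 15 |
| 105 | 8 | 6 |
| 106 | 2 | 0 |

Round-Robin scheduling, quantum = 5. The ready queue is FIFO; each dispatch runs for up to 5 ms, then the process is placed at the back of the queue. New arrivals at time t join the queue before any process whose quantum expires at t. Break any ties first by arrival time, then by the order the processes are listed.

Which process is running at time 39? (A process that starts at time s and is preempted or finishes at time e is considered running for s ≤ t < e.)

Schedule: | 106 0-2 | idle 2-6 | 105 6-14 | 103 14-19 | 104 19-24 | 101 24-29 | 102 29-34 | 103 34-36 | 104 36-38 | 101 38-40 | 102 40-45 |
Completion: 101=40  102=45  103=36  104=38  105=14  106=2

101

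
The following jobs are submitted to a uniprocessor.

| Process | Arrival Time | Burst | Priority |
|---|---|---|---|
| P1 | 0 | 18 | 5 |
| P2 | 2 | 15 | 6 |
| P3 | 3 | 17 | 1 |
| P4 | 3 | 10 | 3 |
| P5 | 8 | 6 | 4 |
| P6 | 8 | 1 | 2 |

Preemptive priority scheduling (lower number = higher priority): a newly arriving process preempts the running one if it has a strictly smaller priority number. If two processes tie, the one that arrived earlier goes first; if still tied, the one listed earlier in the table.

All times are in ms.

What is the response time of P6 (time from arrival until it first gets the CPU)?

Timeline: | P1 0-3 | P3 3-20 | P6 20-21 | P4 21-31 | P5 31-37 | P1 37-52 | P2 52-67 |
Completion: P1=52  P2=67  P3=20  P4=31  P5=37  P6=21
Response(P6) = first start − arrival = 20 − 8 = 12

12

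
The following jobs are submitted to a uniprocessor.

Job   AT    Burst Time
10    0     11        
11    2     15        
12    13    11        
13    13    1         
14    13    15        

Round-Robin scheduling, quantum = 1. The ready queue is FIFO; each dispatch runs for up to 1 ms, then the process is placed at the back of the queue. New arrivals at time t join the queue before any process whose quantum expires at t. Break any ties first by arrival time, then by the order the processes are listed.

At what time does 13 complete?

16

Schedule: | 10 0-2 | 11 2-3 | 10 3-4 | 11 4-5 | 10 5-6 | 11 6-7 | 10 7-8 | 11 8-9 | 10 9-10 | 11 10-11 | 10 11-12 | 11 12-13 | 10 13-14 | 12 14-15 | 13 15-16 | 14 16-17 | 11 17-18 | 10 18-19 | 12 19-20 | 14 20-21 | 11 21-22 | 10 22-23 | 12 23-24 | 14 24-25 | 11 25-26 | 10 26-27 | 12 27-28 | 14 28-29 | 11 29-30 | 12 30-31 | 14 31-32 | 11 32-33 | 12 33-34 | 14 34-35 | 11 35-36 | 12 36-37 | 14 37-38 | 11 38-39 | 12 39-40 | 14 40-41 | 11 41-42 | 12 42-43 | 14 43-44 | 11 44-45 | 12 45-46 | 14 46-47 | 12 47-48 | 14 48-53 |
Completion: 10=27  11=45  12=48  13=16  14=53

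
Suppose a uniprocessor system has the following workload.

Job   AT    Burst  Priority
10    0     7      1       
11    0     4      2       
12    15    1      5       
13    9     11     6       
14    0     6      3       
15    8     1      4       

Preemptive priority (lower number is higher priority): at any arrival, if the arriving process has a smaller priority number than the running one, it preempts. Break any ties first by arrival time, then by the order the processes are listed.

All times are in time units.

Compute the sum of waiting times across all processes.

40

Schedule: | 10 0-7 | 11 7-11 | 14 11-17 | 15 17-18 | 12 18-19 | 13 19-30 |
Completion: 10=7  11=11  12=19  13=30  14=17  15=18
Turnaround (C−A): 10=7  11=11  12=4  13=21  14=17  15=10
Waiting = turnaround − burst: 10=0, 11=7, 12=3, 13=10, 14=11, 15=9
Total waiting = 0 + 7 + 3 + 10 + 11 + 9 = 40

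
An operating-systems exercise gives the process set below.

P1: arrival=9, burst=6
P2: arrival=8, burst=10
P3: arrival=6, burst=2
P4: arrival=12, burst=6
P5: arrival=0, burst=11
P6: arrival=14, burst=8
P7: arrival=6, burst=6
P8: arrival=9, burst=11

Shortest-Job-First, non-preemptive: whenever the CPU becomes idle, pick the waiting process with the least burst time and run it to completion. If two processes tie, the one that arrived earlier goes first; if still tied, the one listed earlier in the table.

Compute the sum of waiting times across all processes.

123

Gantt: | P5 0-11 | P3 11-13 | P7 13-19 | P1 19-25 | P4 25-31 | P6 31-39 | P2 39-49 | P8 49-60 |
Completion: P1=25  P2=49  P3=13  P4=31  P5=11  P6=39  P7=19  P8=60
Waiting = turnaround − burst: P1=10, P2=31, P3=5, P4=13, P5=0, P6=17, P7=7, P8=40
Total waiting = 10 + 31 + 5 + 13 + 0 + 17 + 7 + 40 = 123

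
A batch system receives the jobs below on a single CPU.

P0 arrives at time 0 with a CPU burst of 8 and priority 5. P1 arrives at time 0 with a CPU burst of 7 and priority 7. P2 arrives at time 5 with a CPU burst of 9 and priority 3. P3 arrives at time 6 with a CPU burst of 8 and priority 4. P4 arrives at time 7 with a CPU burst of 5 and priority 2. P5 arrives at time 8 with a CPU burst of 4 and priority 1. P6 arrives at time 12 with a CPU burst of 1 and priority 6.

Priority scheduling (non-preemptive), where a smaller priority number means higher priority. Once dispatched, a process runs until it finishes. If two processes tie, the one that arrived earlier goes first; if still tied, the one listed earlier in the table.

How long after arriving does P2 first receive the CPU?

Timeline: | P0 0-8 | P5 8-12 | P4 12-17 | P2 17-26 | P3 26-34 | P6 34-35 | P1 35-42 |
Completion: P0=8  P1=42  P2=26  P3=34  P4=17  P5=12  P6=35
Response(P2) = first start − arrival = 17 − 5 = 12

12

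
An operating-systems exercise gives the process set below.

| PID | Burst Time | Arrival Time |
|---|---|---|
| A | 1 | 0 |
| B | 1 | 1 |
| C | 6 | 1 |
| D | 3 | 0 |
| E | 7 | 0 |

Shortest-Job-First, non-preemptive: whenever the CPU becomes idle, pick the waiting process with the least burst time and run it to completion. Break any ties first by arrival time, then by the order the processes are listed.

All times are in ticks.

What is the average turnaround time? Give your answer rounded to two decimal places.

Gantt: | A 0-1 | B 1-2 | D 2-5 | C 5-11 | E 11-18 |
Completion: A=1  B=2  C=11  D=5  E=18
Turnaround times: A=1, B=1, C=10, D=5, E=18
Average turnaround = (1+1+10+5+18) / 5 = 35/5 = 7.00

7.00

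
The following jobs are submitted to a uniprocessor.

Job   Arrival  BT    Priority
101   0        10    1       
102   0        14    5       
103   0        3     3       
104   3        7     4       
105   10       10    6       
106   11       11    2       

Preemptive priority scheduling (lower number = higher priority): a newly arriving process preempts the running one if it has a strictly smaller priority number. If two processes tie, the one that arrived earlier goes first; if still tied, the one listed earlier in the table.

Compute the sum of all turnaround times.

Gantt: | 101 0-10 | 103 10-11 | 106 11-22 | 103 22-24 | 104 24-31 | 102 31-45 | 105 45-55 |
Completion: 101=10  102=45  103=24  104=31  105=55  106=22
Turnaround (C−A): 101=10  102=45  103=24  104=28  105=45  106=11
Turnaround = completion − arrival: 101=10, 102=45, 103=24, 104=28, 105=45, 106=11
Total turnaround = 10 + 45 + 24 + 28 + 45 + 11 = 163

163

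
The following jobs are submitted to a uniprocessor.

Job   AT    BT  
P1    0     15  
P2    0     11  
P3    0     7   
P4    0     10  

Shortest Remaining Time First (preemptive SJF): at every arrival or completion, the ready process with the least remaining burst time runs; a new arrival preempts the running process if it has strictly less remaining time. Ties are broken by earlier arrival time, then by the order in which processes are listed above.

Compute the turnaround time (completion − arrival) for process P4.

17

Schedule: | P3 0-7 | P4 7-17 | P2 17-28 | P1 28-43 |
Completion: P1=43  P2=28  P3=7  P4=17
Turnaround (C−A): P1=43  P2=28  P3=7  P4=17
Turnaround(P4) = completion − arrival = 17 − 0 = 17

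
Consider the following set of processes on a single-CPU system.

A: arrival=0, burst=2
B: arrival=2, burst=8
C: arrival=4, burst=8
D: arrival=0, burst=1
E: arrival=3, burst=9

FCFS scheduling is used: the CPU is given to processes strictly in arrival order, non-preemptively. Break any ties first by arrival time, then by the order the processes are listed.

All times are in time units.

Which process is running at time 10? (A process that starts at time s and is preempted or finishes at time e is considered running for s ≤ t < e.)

B

Gantt: | A 0-2 | D 2-3 | B 3-11 | E 11-20 | C 20-28 |
Completion: A=2  B=11  C=28  D=3  E=20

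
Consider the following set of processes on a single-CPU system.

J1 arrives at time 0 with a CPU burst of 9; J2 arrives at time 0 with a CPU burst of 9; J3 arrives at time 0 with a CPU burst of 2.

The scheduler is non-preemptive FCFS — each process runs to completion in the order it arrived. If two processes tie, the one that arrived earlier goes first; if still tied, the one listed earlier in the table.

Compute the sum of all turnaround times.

47

Gantt: | J1 0-9 | J2 9-18 | J3 18-20 |
Completion: J1=9  J2=18  J3=20
Turnaround (C−A): J1=9  J2=18  J3=20
Turnaround = completion − arrival: J1=9, J2=18, J3=20
Total turnaround = 9 + 18 + 20 = 47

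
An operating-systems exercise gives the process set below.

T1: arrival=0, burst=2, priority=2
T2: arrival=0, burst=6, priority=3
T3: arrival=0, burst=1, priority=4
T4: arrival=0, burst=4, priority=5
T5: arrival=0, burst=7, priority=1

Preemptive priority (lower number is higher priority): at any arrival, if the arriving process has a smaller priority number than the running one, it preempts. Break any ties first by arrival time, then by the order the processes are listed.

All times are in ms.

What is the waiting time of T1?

7

Schedule: | T5 0-7 | T1 7-9 | T2 9-15 | T3 15-16 | T4 16-20 |
Completion: T1=9  T2=15  T3=16  T4=20  T5=7
Waiting(T1) = turnaround − burst = 9 − 2 = 7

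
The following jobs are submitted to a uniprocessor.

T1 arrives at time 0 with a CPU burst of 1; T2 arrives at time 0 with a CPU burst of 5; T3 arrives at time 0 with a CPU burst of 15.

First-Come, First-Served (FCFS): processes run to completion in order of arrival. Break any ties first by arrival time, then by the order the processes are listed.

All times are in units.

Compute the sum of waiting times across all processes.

Gantt: | T1 0-1 | T2 1-6 | T3 6-21 |
Completion: T1=1  T2=6  T3=21
Turnaround (C−A): T1=1  T2=6  T3=21
Waiting = turnaround − burst: T1=0, T2=1, T3=6
Total waiting = 0 + 1 + 6 = 7

7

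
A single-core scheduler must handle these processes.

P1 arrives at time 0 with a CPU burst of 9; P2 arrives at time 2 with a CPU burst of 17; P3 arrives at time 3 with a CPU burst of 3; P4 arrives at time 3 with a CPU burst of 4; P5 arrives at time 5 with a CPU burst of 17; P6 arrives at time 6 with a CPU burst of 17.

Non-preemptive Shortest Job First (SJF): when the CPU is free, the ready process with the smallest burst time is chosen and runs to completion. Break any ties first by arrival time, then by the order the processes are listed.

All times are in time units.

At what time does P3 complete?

Timeline: | P1 0-9 | P3 9-12 | P4 12-16 | P2 16-33 | P5 33-50 | P6 50-67 |
Completion: P1=9  P2=33  P3=12  P4=16  P5=50  P6=67

12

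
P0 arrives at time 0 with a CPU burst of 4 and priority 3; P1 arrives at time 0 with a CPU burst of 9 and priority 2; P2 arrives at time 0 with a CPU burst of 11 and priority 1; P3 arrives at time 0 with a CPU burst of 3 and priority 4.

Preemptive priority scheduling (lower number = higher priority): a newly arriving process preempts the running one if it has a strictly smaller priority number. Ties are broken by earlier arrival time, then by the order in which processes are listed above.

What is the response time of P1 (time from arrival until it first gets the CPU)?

11

Timeline: | P2 0-11 | P1 11-20 | P0 20-24 | P3 24-27 |
Completion: P0=24  P1=20  P2=11  P3=27
Turnaround (C−A): P0=24  P1=20  P2=11  P3=27
Response(P1) = first start − arrival = 11 − 0 = 11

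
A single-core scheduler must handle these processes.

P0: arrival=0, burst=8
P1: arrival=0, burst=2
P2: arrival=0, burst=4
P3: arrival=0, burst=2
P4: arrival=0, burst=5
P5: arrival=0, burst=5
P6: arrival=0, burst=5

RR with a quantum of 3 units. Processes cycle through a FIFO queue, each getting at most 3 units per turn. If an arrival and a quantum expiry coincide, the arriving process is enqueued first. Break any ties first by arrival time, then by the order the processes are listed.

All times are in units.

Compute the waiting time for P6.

24

Timeline: | P0 0-3 | P1 3-5 | P2 5-8 | P3 8-10 | P4 10-13 | P5 13-16 | P6 16-19 | P0 19-22 | P2 22-23 | P4 23-25 | P5 25-27 | P6 27-29 | P0 29-31 |
Completion: P0=31  P1=5  P2=23  P3=10  P4=25  P5=27  P6=29
Waiting(P6) = turnaround − burst = 29 − 5 = 24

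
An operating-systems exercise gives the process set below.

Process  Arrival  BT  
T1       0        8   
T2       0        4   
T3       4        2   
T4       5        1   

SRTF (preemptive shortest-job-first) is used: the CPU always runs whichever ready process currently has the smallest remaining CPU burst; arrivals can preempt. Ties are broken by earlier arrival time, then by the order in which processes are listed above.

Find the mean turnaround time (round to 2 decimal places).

Schedule: | T2 0-4 | T3 4-6 | T4 6-7 | T1 7-15 |
Completion: T1=15  T2=4  T3=6  T4=7
Turnaround times: T1=15, T2=4, T3=2, T4=2
Average turnaround = (15+4+2+2) / 4 = 23/4 = 5.75

5.75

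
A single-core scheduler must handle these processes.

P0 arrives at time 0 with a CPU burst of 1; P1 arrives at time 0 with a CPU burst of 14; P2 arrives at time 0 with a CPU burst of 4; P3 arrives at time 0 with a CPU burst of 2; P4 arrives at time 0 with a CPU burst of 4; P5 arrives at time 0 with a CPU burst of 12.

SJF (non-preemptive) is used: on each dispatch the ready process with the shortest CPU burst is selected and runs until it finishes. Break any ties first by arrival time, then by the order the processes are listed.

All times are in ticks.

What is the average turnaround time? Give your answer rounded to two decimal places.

13.67

Schedule: | P0 0-1 | P3 1-3 | P2 3-7 | P4 7-11 | P5 11-23 | P1 23-37 |
Completion: P0=1  P1=37  P2=7  P3=3  P4=11  P5=23
Turnaround times: P0=1, P1=37, P2=7, P3=3, P4=11, P5=23
Average turnaround = (1+37+7+3+11+23) / 6 = 82/6 = 13.67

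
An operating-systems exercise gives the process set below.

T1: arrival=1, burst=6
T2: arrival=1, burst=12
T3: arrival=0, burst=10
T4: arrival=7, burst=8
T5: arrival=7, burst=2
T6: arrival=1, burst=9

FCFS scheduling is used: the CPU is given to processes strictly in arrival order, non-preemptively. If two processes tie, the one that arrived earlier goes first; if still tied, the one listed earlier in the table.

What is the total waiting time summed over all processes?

119

Schedule: | T3 0-10 | T1 10-16 | T2 16-28 | T6 28-37 | T4 37-45 | T5 45-47 |
Completion: T1=16  T2=28  T3=10  T4=45  T5=47  T6=37
Turnaround (C−A): T1=15  T2=27  T3=10  T4=38  T5=40  T6=36
Waiting = turnaround − burst: T1=9, T2=15, T3=0, T4=30, T5=38, T6=27
Total waiting = 9 + 15 + 0 + 30 + 38 + 27 = 119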